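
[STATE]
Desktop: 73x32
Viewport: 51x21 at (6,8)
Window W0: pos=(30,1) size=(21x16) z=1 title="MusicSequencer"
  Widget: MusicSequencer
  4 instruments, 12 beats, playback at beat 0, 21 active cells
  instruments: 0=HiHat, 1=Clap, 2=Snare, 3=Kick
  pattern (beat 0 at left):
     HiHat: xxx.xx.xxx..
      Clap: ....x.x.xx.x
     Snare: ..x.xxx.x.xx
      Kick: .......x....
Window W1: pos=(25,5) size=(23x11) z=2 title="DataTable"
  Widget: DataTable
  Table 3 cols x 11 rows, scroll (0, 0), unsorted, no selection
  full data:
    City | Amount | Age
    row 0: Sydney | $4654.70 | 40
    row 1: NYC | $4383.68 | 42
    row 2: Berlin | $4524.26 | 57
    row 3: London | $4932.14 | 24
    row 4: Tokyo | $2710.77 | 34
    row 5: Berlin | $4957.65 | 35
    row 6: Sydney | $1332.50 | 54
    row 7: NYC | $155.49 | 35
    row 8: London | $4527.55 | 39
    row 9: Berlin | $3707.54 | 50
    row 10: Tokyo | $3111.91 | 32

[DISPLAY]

                   ┃City  │Amount  │Age  ┃· ┃      
                   ┃──────┼────────┼───  ┃  ┃      
                   ┃Sydney│$4654.70│40   ┃  ┃      
                   ┃NYC   │$4383.68│42   ┃  ┃      
                   ┃Berlin│$4524.26│57   ┃  ┃      
                   ┃London│$4932.14│24   ┃  ┃      
                   ┃Tokyo │$2710.77│34   ┃  ┃      
                   ┗━━━━━━━━━━━━━━━━━━━━━┛  ┃      
                        ┗━━━━━━━━━━━━━━━━━━━┛      
                                                   
                                                   
                                                   
                                                   
                                                   
                                                   
                                                   
                                                   
                                                   
                                                   
                                                   
                                                   


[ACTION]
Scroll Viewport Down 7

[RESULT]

                   ┃NYC   │$4383.68│42   ┃  ┃      
                   ┃Berlin│$4524.26│57   ┃  ┃      
                   ┃London│$4932.14│24   ┃  ┃      
                   ┃Tokyo │$2710.77│34   ┃  ┃      
                   ┗━━━━━━━━━━━━━━━━━━━━━┛  ┃      
                        ┗━━━━━━━━━━━━━━━━━━━┛      
                                                   
                                                   
                                                   
                                                   
                                                   
                                                   
                                                   
                                                   
                                                   
                                                   
                                                   
                                                   
                                                   
                                                   
                                                   


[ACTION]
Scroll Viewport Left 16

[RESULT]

                         ┃NYC   │$4383.68│42   ┃  ┃
                         ┃Berlin│$4524.26│57   ┃  ┃
                         ┃London│$4932.14│24   ┃  ┃
                         ┃Tokyo │$2710.77│34   ┃  ┃
                         ┗━━━━━━━━━━━━━━━━━━━━━┛  ┃
                              ┗━━━━━━━━━━━━━━━━━━━┛
                                                   
                                                   
                                                   
                                                   
                                                   
                                                   
                                                   
                                                   
                                                   
                                                   
                                                   
                                                   
                                                   
                                                   
                                                   


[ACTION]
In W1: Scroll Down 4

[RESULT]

                         ┃Berlin│$4957.65│35   ┃  ┃
                         ┃Sydney│$1332.50│54   ┃  ┃
                         ┃NYC   │$155.49 │35   ┃  ┃
                         ┃London│$4527.55│39   ┃  ┃
                         ┗━━━━━━━━━━━━━━━━━━━━━┛  ┃
                              ┗━━━━━━━━━━━━━━━━━━━┛
                                                   
                                                   
                                                   
                                                   
                                                   
                                                   
                                                   
                                                   
                                                   
                                                   
                                                   
                                                   
                                                   
                                                   
                                                   


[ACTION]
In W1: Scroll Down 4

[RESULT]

                         ┃NYC   │$155.49 │35   ┃  ┃
                         ┃London│$4527.55│39   ┃  ┃
                         ┃Berlin│$3707.54│50   ┃  ┃
                         ┃Tokyo │$3111.91│32   ┃  ┃
                         ┗━━━━━━━━━━━━━━━━━━━━━┛  ┃
                              ┗━━━━━━━━━━━━━━━━━━━┛
                                                   
                                                   
                                                   
                                                   
                                                   
                                                   
                                                   
                                                   
                                                   
                                                   
                                                   
                                                   
                                                   
                                                   
                                                   


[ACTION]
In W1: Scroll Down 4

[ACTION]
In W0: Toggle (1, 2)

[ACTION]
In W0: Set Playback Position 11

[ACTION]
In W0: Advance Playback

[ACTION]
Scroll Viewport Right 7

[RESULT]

                  ┃NYC   │$155.49 │35   ┃  ┃       
                  ┃London│$4527.55│39   ┃  ┃       
                  ┃Berlin│$3707.54│50   ┃  ┃       
                  ┃Tokyo │$3111.91│32   ┃  ┃       
                  ┗━━━━━━━━━━━━━━━━━━━━━┛  ┃       
                       ┗━━━━━━━━━━━━━━━━━━━┛       
                                                   
                                                   
                                                   
                                                   
                                                   
                                                   
                                                   
                                                   
                                                   
                                                   
                                                   
                                                   
                                                   
                                                   
                                                   


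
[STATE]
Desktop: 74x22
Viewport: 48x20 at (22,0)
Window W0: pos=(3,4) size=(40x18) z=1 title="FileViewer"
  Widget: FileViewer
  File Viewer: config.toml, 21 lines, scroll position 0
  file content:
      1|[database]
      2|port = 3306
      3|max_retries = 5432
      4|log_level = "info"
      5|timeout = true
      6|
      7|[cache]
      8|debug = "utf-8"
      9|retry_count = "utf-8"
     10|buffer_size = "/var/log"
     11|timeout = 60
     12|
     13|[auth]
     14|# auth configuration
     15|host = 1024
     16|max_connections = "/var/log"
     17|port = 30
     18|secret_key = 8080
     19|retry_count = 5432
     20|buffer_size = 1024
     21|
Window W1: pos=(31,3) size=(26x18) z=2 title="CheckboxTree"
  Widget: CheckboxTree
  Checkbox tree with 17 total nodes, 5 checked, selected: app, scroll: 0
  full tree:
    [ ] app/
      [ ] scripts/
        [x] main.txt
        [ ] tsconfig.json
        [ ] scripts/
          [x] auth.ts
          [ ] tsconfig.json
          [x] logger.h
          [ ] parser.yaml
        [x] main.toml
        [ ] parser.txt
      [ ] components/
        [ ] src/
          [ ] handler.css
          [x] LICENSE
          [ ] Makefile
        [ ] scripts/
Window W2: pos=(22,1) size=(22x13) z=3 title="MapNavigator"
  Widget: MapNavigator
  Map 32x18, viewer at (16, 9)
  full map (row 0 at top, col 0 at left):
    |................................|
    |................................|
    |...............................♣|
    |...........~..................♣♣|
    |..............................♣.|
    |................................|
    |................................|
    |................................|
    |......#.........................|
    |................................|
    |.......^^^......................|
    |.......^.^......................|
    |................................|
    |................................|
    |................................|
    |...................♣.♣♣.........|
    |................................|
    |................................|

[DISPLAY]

                                                
┏━━━━━━━━━━━━━━━━━━━━┓                          
┃ MapNavigator       ┃                          
┠────────────────────┨━━━━━━━━━━━━┓             
┃....................┃e           ┃             
┃....................┃────────────┨             
┃....................┃            ┃             
┃#...................┃ts/         ┃             
┃..........@.........┃n.txt       ┃             
┃.^^^................┃onfig.json  ┃             
┃.^.^................┃ipts/       ┃             
┃....................┃uth.ts      ┃             
┃....................┃sconfig.json┃             
┗━━━━━━━━━━━━━━━━━━━━┛ogger.h     ┃             
         ┃       [ ] parser.yaml  ┃             
-8"      ┃     [x] main.toml      ┃             
r/log"   ┃     [ ] parser.txt     ┃             
         ┃   [-] components/      ┃             
         ┃     [-] src/           ┃             
         ┃       [ ] handler.css  ┃             


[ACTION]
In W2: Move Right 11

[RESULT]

                                                
┏━━━━━━━━━━━━━━━━━━━━┓                          
┃ MapNavigator       ┃                          
┠────────────────────┨━━━━━━━━━━━━┓             
┃...............     ┃e           ┃             
┃...............     ┃────────────┨             
┃...............     ┃            ┃             
┃...............     ┃ts/         ┃             
┃..........@....     ┃n.txt       ┃             
┃...............     ┃onfig.json  ┃             
┃...............     ┃ipts/       ┃             
┃...............     ┃uth.ts      ┃             
┃...............     ┃sconfig.json┃             
┗━━━━━━━━━━━━━━━━━━━━┛ogger.h     ┃             
         ┃       [ ] parser.yaml  ┃             
-8"      ┃     [x] main.toml      ┃             
r/log"   ┃     [ ] parser.txt     ┃             
         ┃   [-] components/      ┃             
         ┃     [-] src/           ┃             
         ┃       [ ] handler.css  ┃             


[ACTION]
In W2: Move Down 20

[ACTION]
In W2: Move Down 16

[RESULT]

                                                
┏━━━━━━━━━━━━━━━━━━━━┓                          
┃ MapNavigator       ┃                          
┠────────────────────┨━━━━━━━━━━━━┓             
┃...............     ┃e           ┃             
┃...............     ┃────────────┨             
┃..♣.♣♣.........     ┃            ┃             
┃...............     ┃ts/         ┃             
┃..........@....     ┃n.txt       ┃             
┃                    ┃onfig.json  ┃             
┃                    ┃ipts/       ┃             
┃                    ┃uth.ts      ┃             
┃                    ┃sconfig.json┃             
┗━━━━━━━━━━━━━━━━━━━━┛ogger.h     ┃             
         ┃       [ ] parser.yaml  ┃             
-8"      ┃     [x] main.toml      ┃             
r/log"   ┃     [ ] parser.txt     ┃             
         ┃   [-] components/      ┃             
         ┃     [-] src/           ┃             
         ┃       [ ] handler.css  ┃             


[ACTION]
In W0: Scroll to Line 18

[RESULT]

                                                
┏━━━━━━━━━━━━━━━━━━━━┓                          
┃ MapNavigator       ┃                          
┠────────────────────┨━━━━━━━━━━━━┓             
┃...............     ┃e           ┃             
┃...............     ┃────────────┨             
┃..♣.♣♣.........     ┃            ┃             
┃...............     ┃ts/         ┃             
┃..........@....     ┃n.txt       ┃             
┃                    ┃onfig.json  ┃             
┃                    ┃ipts/       ┃             
┃                    ┃uth.ts      ┃             
┃                    ┃sconfig.json┃             
┗━━━━━━━━━━━━━━━━━━━━┛ogger.h     ┃             
         ┃       [ ] parser.yaml  ┃             
"/var/log┃     [x] main.toml      ┃             
         ┃     [ ] parser.txt     ┃             
         ┃   [-] components/      ┃             
         ┃     [-] src/           ┃             
         ┃       [ ] handler.css  ┃             


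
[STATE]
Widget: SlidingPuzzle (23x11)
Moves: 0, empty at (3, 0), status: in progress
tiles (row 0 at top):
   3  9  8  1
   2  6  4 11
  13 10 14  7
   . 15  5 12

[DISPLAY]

┌────┬────┬────┬────┐  
│  3 │  9 │  8 │  1 │  
├────┼────┼────┼────┤  
│  2 │  6 │  4 │ 11 │  
├────┼────┼────┼────┤  
│ 13 │ 10 │ 14 │  7 │  
├────┼────┼────┼────┤  
│    │ 15 │  5 │ 12 │  
└────┴────┴────┴────┘  
Moves: 0               
                       


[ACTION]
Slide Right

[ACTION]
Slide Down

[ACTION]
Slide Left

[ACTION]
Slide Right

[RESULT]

┌────┬────┬────┬────┐  
│  3 │  9 │  8 │  1 │  
├────┼────┼────┼────┤  
│  2 │  6 │  4 │ 11 │  
├────┼────┼────┼────┤  
│    │ 10 │ 14 │  7 │  
├────┼────┼────┼────┤  
│ 13 │ 15 │  5 │ 12 │  
└────┴────┴────┴────┘  
Moves: 3               
                       


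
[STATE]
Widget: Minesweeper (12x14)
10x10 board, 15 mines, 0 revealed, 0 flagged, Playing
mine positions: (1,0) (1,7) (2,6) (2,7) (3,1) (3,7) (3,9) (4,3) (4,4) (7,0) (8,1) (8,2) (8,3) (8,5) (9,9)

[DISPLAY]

■■■■■■■■■■  
■■■■■■■■■■  
■■■■■■■■■■  
■■■■■■■■■■  
■■■■■■■■■■  
■■■■■■■■■■  
■■■■■■■■■■  
■■■■■■■■■■  
■■■■■■■■■■  
■■■■■■■■■■  
            
            
            
            


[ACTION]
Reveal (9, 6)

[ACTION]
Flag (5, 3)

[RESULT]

■■■■■■■■■■  
■■■■■■■■■■  
■■■■■■■■■■  
■■■■■■■■■■  
■■■■■■■■■■  
■■■⚑■■■■■■  
■■■■■■■■■■  
■■■■■■■■■■  
■■■■■■■■■■  
■■■■■■1■■■  
            
            
            
            


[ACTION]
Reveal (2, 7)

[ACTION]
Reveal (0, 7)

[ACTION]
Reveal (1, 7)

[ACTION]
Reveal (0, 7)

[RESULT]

■■■■■■■■■■  
✹■■■■■■✹■■  
■■■■■■✹✹■■  
■✹■■■■■✹■✹  
■■■✹✹■■■■■  
■■■⚑■■■■■■  
■■■■■■■■■■  
✹■■■■■■■■■  
■✹✹✹■✹■■■■  
■■■■■■1■■✹  
            
            
            
            


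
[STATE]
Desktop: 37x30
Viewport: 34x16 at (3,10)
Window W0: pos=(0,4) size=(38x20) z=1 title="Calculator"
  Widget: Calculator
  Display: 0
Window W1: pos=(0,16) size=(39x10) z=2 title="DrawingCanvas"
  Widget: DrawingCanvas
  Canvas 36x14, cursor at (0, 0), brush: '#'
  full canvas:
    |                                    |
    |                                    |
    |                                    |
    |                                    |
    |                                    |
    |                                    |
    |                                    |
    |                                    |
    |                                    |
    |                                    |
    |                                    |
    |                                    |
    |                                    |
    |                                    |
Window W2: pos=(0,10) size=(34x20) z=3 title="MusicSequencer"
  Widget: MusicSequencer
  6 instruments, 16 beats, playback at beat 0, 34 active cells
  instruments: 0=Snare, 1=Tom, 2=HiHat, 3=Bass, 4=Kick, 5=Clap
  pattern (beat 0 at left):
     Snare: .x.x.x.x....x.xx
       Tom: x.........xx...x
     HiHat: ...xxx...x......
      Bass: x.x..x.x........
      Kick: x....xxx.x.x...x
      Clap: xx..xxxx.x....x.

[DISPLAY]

━━━━━━━━━━━━━━━━━━━━━━━━━━━━━━┓   
usicSequencer                 ┃   
──────────────────────────────┨   
    ▼123456789012345          ┃   
nare·█·█·█·█····█·██          ┃   
 Tom█·········██···█          ┃   
iHat···███···█······          ┃━━━
Bass█·█··█·█········          ┃   
Kick█····███·█·█···█          ┃───
Clap██··████·█····█·          ┃   
                              ┃   
                              ┃   
                              ┃   
                              ┃   
                              ┃   
                              ┃━━━


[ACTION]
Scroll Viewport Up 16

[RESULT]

                                  
                                  
                                  
                                  
━━━━━━━━━━━━━━━━━━━━━━━━━━━━━━━━━━
alculator                         
──────────────────────────────────
                                 0
──┬───┬───┬───┐                   
7 │ 8 │ 9 │ ÷ │                   
━━━━━━━━━━━━━━━━━━━━━━━━━━━━━━┓   
usicSequencer                 ┃   
──────────────────────────────┨   
    ▼123456789012345          ┃   
nare·█·█·█·█····█·██          ┃   
 Tom█·········██···█          ┃   


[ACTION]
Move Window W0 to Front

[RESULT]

                                  
                                  
                                  
                                  
━━━━━━━━━━━━━━━━━━━━━━━━━━━━━━━━━━
alculator                         
──────────────────────────────────
                                 0
──┬───┬───┬───┐                   
7 │ 8 │ 9 │ ÷ │                   
──┼───┼───┼───┤                   
4 │ 5 │ 6 │ × │                   
──┼───┼───┼───┤                   
1 │ 2 │ 3 │ - │                   
──┼───┼───┼───┤                   
0 │ . │ = │ + │                   


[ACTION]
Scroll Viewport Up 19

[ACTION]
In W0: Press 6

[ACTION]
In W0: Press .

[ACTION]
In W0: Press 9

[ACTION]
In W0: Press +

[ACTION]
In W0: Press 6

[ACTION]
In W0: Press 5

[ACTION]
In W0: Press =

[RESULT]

                                  
                                  
                                  
                                  
━━━━━━━━━━━━━━━━━━━━━━━━━━━━━━━━━━
alculator                         
──────────────────────────────────
                              71.9
──┬───┬───┬───┐                   
7 │ 8 │ 9 │ ÷ │                   
──┼───┼───┼───┤                   
4 │ 5 │ 6 │ × │                   
──┼───┼───┼───┤                   
1 │ 2 │ 3 │ - │                   
──┼───┼───┼───┤                   
0 │ . │ = │ + │                   


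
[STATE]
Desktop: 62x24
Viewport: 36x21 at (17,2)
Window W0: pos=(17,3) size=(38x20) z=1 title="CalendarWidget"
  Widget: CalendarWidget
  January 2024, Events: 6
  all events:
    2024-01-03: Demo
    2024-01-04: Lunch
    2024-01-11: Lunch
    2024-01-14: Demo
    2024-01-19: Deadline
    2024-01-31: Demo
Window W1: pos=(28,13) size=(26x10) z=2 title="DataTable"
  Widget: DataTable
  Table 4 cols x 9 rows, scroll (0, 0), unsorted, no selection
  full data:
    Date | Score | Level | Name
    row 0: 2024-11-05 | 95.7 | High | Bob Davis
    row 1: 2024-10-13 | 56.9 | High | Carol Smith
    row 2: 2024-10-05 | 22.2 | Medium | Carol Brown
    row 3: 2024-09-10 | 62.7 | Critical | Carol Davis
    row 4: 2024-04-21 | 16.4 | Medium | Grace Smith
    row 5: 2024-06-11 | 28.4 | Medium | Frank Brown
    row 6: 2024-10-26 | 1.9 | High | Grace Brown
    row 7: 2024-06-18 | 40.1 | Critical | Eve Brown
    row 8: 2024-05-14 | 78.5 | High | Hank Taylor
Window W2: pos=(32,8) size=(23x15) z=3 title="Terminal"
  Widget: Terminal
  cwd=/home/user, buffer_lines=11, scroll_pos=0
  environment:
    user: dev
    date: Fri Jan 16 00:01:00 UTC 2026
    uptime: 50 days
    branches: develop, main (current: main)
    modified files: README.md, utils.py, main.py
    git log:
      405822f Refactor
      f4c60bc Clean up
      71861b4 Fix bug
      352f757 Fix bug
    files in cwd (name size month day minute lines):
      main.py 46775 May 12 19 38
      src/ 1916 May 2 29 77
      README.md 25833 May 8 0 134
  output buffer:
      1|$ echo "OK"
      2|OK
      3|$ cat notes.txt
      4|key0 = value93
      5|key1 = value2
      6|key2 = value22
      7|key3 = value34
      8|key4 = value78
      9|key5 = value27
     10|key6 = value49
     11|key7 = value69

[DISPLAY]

                                    
┏━━━━━━━━━━━━━━━━━━━━━━━━━━━━━━━━━━━
┃ CalendarWidget                    
┠───────────────────────────────────
┃            January 2024           
┃Mo Tu We Th Fr Sa Su               
┃ 1  2  3*  4* ┏━━━━━━━━━━━━━━━━━━━━
┃ 8  9 10 11* 1┃ Terminal           
┃15 16 17 18 19┠────────────────────
┃22 23 24 25 26┃$ echo "OK"         
┃29 30 31*     ┃OK                  
┃          ┏━━━┃$ cat notes.txt     
┃          ┃ Da┃key0 = value93      
┃          ┠───┃key1 = value2       
┃          ┃Dat┃key2 = value22      
┃          ┃───┃key3 = value34      
┃          ┃202┃key4 = value78      
┃          ┃202┃key5 = value27      
┃          ┃202┃key6 = value49      
┃          ┃202┃key7 = value69      
┗━━━━━━━━━━┗━━━┗━━━━━━━━━━━━━━━━━━━━


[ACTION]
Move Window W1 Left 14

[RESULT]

                                    
┏━━━━━━━━━━━━━━━━━━━━━━━━━━━━━━━━━━━
┃ CalendarWidget                    
┠───────────────────────────────────
┃            January 2024           
┃Mo Tu We Th Fr Sa Su               
┃ 1  2  3*  4* ┏━━━━━━━━━━━━━━━━━━━━
┃ 8  9 10 11* 1┃ Terminal           
┃15 16 17 18 19┠────────────────────
┃22 23 24 25 26┃$ echo "OK"         
┃29 30 31*     ┃OK                  
━━━━━━━━━━━━━━━┃$ cat notes.txt     
ataTable       ┃key0 = value93      
───────────────┃key1 = value2       
te      │Score│┃key2 = value22      
────────┼─────┼┃key3 = value34      
24-11-05│95.7 │┃key4 = value78      
24-10-13│56.9 │┃key5 = value27      
24-10-05│22.2 │┃key6 = value49      
24-09-10│62.7 │┃key7 = value69      
━━━━━━━━━━━━━━━┗━━━━━━━━━━━━━━━━━━━━


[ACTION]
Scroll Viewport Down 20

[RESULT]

┏━━━━━━━━━━━━━━━━━━━━━━━━━━━━━━━━━━━
┃ CalendarWidget                    
┠───────────────────────────────────
┃            January 2024           
┃Mo Tu We Th Fr Sa Su               
┃ 1  2  3*  4* ┏━━━━━━━━━━━━━━━━━━━━
┃ 8  9 10 11* 1┃ Terminal           
┃15 16 17 18 19┠────────────────────
┃22 23 24 25 26┃$ echo "OK"         
┃29 30 31*     ┃OK                  
━━━━━━━━━━━━━━━┃$ cat notes.txt     
ataTable       ┃key0 = value93      
───────────────┃key1 = value2       
te      │Score│┃key2 = value22      
────────┼─────┼┃key3 = value34      
24-11-05│95.7 │┃key4 = value78      
24-10-13│56.9 │┃key5 = value27      
24-10-05│22.2 │┃key6 = value49      
24-09-10│62.7 │┃key7 = value69      
━━━━━━━━━━━━━━━┗━━━━━━━━━━━━━━━━━━━━
                                    


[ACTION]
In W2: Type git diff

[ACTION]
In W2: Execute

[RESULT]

┏━━━━━━━━━━━━━━━━━━━━━━━━━━━━━━━━━━━
┃ CalendarWidget                    
┠───────────────────────────────────
┃            January 2024           
┃Mo Tu We Th Fr Sa Su               
┃ 1  2  3*  4* ┏━━━━━━━━━━━━━━━━━━━━
┃ 8  9 10 11* 1┃ Terminal           
┃15 16 17 18 19┠────────────────────
┃22 23 24 25 26┃key5 = value27      
┃29 30 31*     ┃key6 = value49      
━━━━━━━━━━━━━━━┃key7 = value69      
ataTable       ┃$ git diff          
───────────────┃diff --git a/main.py
te      │Score│┃--- a/main.py       
────────┼─────┼┃+++ b/main.py       
24-11-05│95.7 │┃@@ -1,3 +1,4 @@     
24-10-13│56.9 │┃+# updated          
24-10-05│22.2 │┃ import sys         
24-09-10│62.7 │┃$ █                 
━━━━━━━━━━━━━━━┗━━━━━━━━━━━━━━━━━━━━
                                    


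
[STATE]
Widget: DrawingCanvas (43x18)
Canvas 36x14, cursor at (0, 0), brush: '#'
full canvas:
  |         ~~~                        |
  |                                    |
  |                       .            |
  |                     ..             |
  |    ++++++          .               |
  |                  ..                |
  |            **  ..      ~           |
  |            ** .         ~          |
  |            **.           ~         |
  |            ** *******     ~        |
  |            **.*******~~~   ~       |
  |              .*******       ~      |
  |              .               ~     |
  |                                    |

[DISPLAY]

+        ~~~                               
                                           
                       .                   
                     ..                    
    ++++++          .                      
                  ..                       
            **  ..      ~                  
            ** .         ~                 
            **.           ~                
            ** *******     ~               
            **.*******~~~   ~              
              .*******       ~             
              .               ~            
                                           
                                           
                                           
                                           
                                           


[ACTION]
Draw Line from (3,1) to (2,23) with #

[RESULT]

+        ~~~                               
                                           
             ###########                   
 ############        ..                    
    ++++++          .                      
                  ..                       
            **  ..      ~                  
            ** .         ~                 
            **.           ~                
            ** *******     ~               
            **.*******~~~   ~              
              .*******       ~             
              .               ~            
                                           
                                           
                                           
                                           
                                           


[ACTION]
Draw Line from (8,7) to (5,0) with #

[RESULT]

+        ~~~                               
                                           
             ###########                   
 ############        ..                    
    ++++++          .                      
##                ..                       
  ##        **  ..      ~                  
    ##      ** .         ~                 
      ##    **.           ~                
            ** *******     ~               
            **.*******~~~   ~              
              .*******       ~             
              .               ~            
                                           
                                           
                                           
                                           
                                           


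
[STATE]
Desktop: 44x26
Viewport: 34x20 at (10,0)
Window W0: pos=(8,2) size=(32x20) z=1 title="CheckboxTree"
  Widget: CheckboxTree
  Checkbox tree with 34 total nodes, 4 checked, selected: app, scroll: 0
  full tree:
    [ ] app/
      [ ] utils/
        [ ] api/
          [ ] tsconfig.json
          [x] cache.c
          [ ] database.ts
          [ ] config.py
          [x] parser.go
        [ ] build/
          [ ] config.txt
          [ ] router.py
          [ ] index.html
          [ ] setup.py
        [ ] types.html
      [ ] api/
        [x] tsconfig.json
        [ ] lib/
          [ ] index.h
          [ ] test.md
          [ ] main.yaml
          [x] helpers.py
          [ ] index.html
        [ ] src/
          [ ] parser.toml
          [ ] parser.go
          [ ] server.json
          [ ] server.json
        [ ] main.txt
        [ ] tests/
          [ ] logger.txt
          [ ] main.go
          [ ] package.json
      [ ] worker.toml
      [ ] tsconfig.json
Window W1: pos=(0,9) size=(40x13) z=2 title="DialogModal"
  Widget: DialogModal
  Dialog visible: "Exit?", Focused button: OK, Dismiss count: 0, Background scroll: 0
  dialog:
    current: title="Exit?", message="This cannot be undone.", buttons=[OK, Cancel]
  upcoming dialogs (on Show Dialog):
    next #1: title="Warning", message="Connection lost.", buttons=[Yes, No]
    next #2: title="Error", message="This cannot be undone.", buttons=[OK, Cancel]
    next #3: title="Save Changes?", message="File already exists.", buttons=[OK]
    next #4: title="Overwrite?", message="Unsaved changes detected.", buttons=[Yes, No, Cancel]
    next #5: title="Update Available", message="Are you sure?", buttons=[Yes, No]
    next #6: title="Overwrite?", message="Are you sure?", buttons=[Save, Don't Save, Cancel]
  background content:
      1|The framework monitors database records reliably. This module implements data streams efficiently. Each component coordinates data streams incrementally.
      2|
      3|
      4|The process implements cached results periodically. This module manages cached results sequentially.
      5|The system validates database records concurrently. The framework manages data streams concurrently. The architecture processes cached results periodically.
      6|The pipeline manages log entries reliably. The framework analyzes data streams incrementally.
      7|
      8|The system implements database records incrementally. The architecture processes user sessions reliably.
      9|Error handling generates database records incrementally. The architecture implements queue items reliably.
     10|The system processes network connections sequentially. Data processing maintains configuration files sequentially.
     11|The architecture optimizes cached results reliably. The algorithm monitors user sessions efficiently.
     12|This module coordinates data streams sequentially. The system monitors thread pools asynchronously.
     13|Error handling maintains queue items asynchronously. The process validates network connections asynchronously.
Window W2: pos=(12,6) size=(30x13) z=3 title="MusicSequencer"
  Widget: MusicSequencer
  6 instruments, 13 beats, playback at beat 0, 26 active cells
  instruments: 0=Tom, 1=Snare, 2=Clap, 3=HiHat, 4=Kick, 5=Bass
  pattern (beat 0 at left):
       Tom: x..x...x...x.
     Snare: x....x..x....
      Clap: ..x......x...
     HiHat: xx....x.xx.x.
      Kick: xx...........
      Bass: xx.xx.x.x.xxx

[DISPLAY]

                                  
                                  
━━━━━━━━━━━━━━━━━━━━━━━━━━━━━┓    
CheckboxTree                 ┃    
─────────────────────────────┨    
[-] app/                     ┃    
  ┏━━━━━━━━━━━━━━━━━━━━━━━━━━━━┓  
  ┃ MusicSequencer             ┃  
  ┠────────────────────────────┨  
━━┃      ▼123456789012         ┃  
da┃   Tom█··█···█···█·         ┃  
──┃ Snare█····█··█····         ┃  
wo┃  Clap··█······█···         ┃  
  ┃ HiHat██····█·██·█·         ┃  
──┃  Kick██···········         ┃  
  ┃  Bass██·██·█·█·███         ┃  
hi┃                            ┃  
  ┃                            ┃  
──┗━━━━━━━━━━━━━━━━━━━━━━━━━━━━┛  
m implements database records┃    


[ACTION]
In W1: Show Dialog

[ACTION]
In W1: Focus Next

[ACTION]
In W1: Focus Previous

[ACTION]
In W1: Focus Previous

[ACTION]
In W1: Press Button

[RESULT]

                                  
                                  
━━━━━━━━━━━━━━━━━━━━━━━━━━━━━┓    
CheckboxTree                 ┃    
─────────────────────────────┨    
[-] app/                     ┃    
  ┏━━━━━━━━━━━━━━━━━━━━━━━━━━━━┓  
  ┃ MusicSequencer             ┃  
  ┠────────────────────────────┨  
━━┃      ▼123456789012         ┃  
da┃   Tom█··█···█···█·         ┃  
──┃ Snare█····█··█····         ┃  
wo┃  Clap··█······█···         ┃  
  ┃ HiHat██····█·██·█·         ┃  
  ┃  Kick██···········         ┃  
ss┃  Bass██·██·█·█·███         ┃  
m ┃                            ┃  
in┃                            ┃  
  ┗━━━━━━━━━━━━━━━━━━━━━━━━━━━━┛  
m implements database records┃    


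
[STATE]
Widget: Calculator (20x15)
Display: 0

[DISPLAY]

                   0
┌───┬───┬───┬───┐   
│ 7 │ 8 │ 9 │ ÷ │   
├───┼───┼───┼───┤   
│ 4 │ 5 │ 6 │ × │   
├───┼───┼───┼───┤   
│ 1 │ 2 │ 3 │ - │   
├───┼───┼───┼───┤   
│ 0 │ . │ = │ + │   
├───┼───┼───┼───┤   
│ C │ MC│ MR│ M+│   
└───┴───┴───┴───┘   
                    
                    
                    


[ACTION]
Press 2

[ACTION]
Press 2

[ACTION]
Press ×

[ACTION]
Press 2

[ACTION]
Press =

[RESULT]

                  44
┌───┬───┬───┬───┐   
│ 7 │ 8 │ 9 │ ÷ │   
├───┼───┼───┼───┤   
│ 4 │ 5 │ 6 │ × │   
├───┼───┼───┼───┤   
│ 1 │ 2 │ 3 │ - │   
├───┼───┼───┼───┤   
│ 0 │ . │ = │ + │   
├───┼───┼───┼───┤   
│ C │ MC│ MR│ M+│   
└───┴───┴───┴───┘   
                    
                    
                    
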